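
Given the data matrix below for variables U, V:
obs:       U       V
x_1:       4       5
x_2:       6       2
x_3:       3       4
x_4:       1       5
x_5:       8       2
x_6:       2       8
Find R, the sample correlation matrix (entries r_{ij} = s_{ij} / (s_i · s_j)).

Step 1 — column means:
  mean(U) = (4 + 6 + 3 + 1 + 8 + 2) / 6 = 24/6 = 4
  mean(V) = (5 + 2 + 4 + 5 + 2 + 8) / 6 = 26/6 = 4.3333

Step 2 — sample variances and covariances s[i,j] = (1/(n-1)) · Σ_k (x_{k,i} - mean_i) · (x_{k,j} - mean_j), with n-1 = 5:
  s[U,U] = ((0)·(0) + (2)·(2) + (-1)·(-1) + (-3)·(-3) + (4)·(4) + (-2)·(-2)) / 5 = 34/5 = 6.8
  s[U,V] = ((0)·(0.6667) + (2)·(-2.3333) + (-1)·(-0.3333) + (-3)·(0.6667) + (4)·(-2.3333) + (-2)·(3.6667)) / 5 = -23/5 = -4.6
  s[V,V] = ((0.6667)·(0.6667) + (-2.3333)·(-2.3333) + (-0.3333)·(-0.3333) + (0.6667)·(0.6667) + (-2.3333)·(-2.3333) + (3.6667)·(3.6667)) / 5 = 25.3333/5 = 5.0667
  Sample standard deviations s_i = √(s[i,i]):
  s(U) = √(6.8) = 2.6077
  s(V) = √(5.0667) = 2.2509

Step 3 — r_{ij} = s_{ij} / (s_i · s_j):
  r[U,U] = 1 (diagonal).
  r[U,V] = -4.6 / (2.6077 · 2.2509) = -4.6 / 5.8697 = -0.7837
  r[V,V] = 1 (diagonal).

R is symmetric with unit diagonal. Assembling:

R = [[1, -0.7837],
 [-0.7837, 1]]


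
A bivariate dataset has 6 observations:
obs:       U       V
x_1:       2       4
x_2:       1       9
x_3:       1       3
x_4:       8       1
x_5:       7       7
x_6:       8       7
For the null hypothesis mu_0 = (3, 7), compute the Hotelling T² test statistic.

Step 1 — sample mean vector:
  mean(U) = (2 + 1 + 1 + 8 + 7 + 8) / 6 = 27/6 = 4.5
  mean(V) = (4 + 9 + 3 + 1 + 7 + 7) / 6 = 31/6 = 5.1667
  x̄ = (4.5, 5.1667),  deviation x̄ - mu_0 = (4.5, 5.1667) - (3, 7) = (1.5, -1.8333).

Step 2 — sample covariance matrix, S[i,j] = (1/(n-1)) · Σ_k (x_{k,i} - mean_i) · (x_{k,j} - mean_j), divisor n-1 = 5:
  S[U,U] = ((-2.5)·(-2.5) + (-3.5)·(-3.5) + (-3.5)·(-3.5) + (3.5)·(3.5) + (2.5)·(2.5) + (3.5)·(3.5)) / 5 = 61.5/5 = 12.3
  S[U,V] = ((-2.5)·(-1.1667) + (-3.5)·(3.8333) + (-3.5)·(-2.1667) + (3.5)·(-4.1667) + (2.5)·(1.8333) + (3.5)·(1.8333)) / 5 = -6.5/5 = -1.3
  S[V,V] = ((-1.1667)·(-1.1667) + (3.8333)·(3.8333) + (-2.1667)·(-2.1667) + (-4.1667)·(-4.1667) + (1.8333)·(1.8333) + (1.8333)·(1.8333)) / 5 = 44.8333/5 = 8.9667
  S = [[12.3, -1.3],
 [-1.3, 8.9667]].

Step 3 — invert S. det(S) = 12.3·8.9667 - (-1.3)² = 108.6.
  S^{-1} = (1/det) · [[d, -b], [-b, a]] = [[0.0826, 0.012],
 [0.012, 0.1133]].

Step 4 — quadratic form (x̄ - mu_0)^T · S^{-1} · (x̄ - mu_0):
  S^{-1} · (x̄ - mu_0) = (0.1019, -0.1897),
  (x̄ - mu_0)^T · [...] = (1.5)·(0.1019) + (-1.8333)·(-0.1897) = 0.5006.

Step 5 — scale by n: T² = 6 · 0.5006 = 3.0037.

T² ≈ 3.0037


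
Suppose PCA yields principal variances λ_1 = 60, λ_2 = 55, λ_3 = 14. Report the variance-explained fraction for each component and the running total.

Step 1 — total variance = trace(Sigma) = Σ λ_i = 60 + 55 + 14 = 129.

Step 2 — fraction explained by component i = λ_i / Σ λ:
  PC1: 60/129 = 0.4651
  PC2: 55/129 = 0.4264
  PC3: 14/129 = 0.1085

Step 3 — cumulative fraction after k components = (λ_1 + ... + λ_k) / Σ λ:
  k = 1: 60/129 = 0.4651
  k = 2: (60 + 55)/129 = 115/129 = 0.8915
  k = 3: (60 + 55 + 14)/129 = 129/129 = 1

Summary (fraction, with percent):

explained: PC1 0.4651 (46.51%), PC2 0.4264 (42.64%), PC3 0.1085 (10.85%);  cumulative: 0.4651, 0.8915, 1


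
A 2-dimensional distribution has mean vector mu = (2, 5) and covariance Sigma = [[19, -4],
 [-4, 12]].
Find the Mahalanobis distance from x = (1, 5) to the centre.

Step 1 — centre the observation: (x - mu) = (-1, 0).

Step 2 — invert Sigma. det(Sigma) = 19·12 - (-4)² = 212.
  Sigma^{-1} = (1/det) · [[d, -b], [-b, a]] = [[0.0566, 0.0189],
 [0.0189, 0.0896]].

Step 3 — form the quadratic (x - mu)^T · Sigma^{-1} · (x - mu):
  Sigma^{-1} · (x - mu) = (-0.0566, -0.0189).
  (x - mu)^T · [Sigma^{-1} · (x - mu)] = (-1)·(-0.0566) + (0)·(-0.0189) = 0.0566.

Step 4 — take square root: d = √(0.0566) ≈ 0.2379.

d(x, mu) = √(0.0566) ≈ 0.2379


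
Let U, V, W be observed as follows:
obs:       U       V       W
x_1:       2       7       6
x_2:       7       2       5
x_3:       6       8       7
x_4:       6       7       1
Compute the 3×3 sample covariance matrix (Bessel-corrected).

Step 1 — column means:
  mean(U) = (2 + 7 + 6 + 6) / 4 = 21/4 = 5.25
  mean(V) = (7 + 2 + 8 + 7) / 4 = 24/4 = 6
  mean(W) = (6 + 5 + 7 + 1) / 4 = 19/4 = 4.75

Step 2 — sample covariance S[i,j] = (1/(n-1)) · Σ_k (x_{k,i} - mean_i) · (x_{k,j} - mean_j), with n-1 = 3.
  S[U,U] = ((-3.25)·(-3.25) + (1.75)·(1.75) + (0.75)·(0.75) + (0.75)·(0.75)) / 3 = 14.75/3 = 4.9167
  S[U,V] = ((-3.25)·(1) + (1.75)·(-4) + (0.75)·(2) + (0.75)·(1)) / 3 = -8/3 = -2.6667
  S[U,W] = ((-3.25)·(1.25) + (1.75)·(0.25) + (0.75)·(2.25) + (0.75)·(-3.75)) / 3 = -4.75/3 = -1.5833
  S[V,V] = ((1)·(1) + (-4)·(-4) + (2)·(2) + (1)·(1)) / 3 = 22/3 = 7.3333
  S[V,W] = ((1)·(1.25) + (-4)·(0.25) + (2)·(2.25) + (1)·(-3.75)) / 3 = 1/3 = 0.3333
  S[W,W] = ((1.25)·(1.25) + (0.25)·(0.25) + (2.25)·(2.25) + (-3.75)·(-3.75)) / 3 = 20.75/3 = 6.9167

S is symmetric (S[j,i] = S[i,j]). Assembling:

S = [[4.9167, -2.6667, -1.5833],
 [-2.6667, 7.3333, 0.3333],
 [-1.5833, 0.3333, 6.9167]]


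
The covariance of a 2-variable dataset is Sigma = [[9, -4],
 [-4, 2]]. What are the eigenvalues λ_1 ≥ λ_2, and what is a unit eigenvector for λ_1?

Step 1 — characteristic polynomial of 2×2 Sigma:
  det(Sigma - λI) = λ² - trace · λ + det = 0.
  trace = 9 + 2 = 11, det = 9·2 - (-4)² = 2.
Step 2 — discriminant:
  Δ = trace² - 4·det = 121 - 8 = 113.
Step 3 — eigenvalues:
  λ = (trace ± √Δ)/2 = (11 ± 10.6301)/2,
  λ_1 = 10.8151,  λ_2 = 0.1849.

Step 4 — unit eigenvector for λ_1: solve (Sigma - λ_1 I)v = 0. First row:
  (9 - 10.8151)·v_x + (-4)·v_y = 0, i.e. (-1.8151)·v_x + (-4)·v_y = 0,
  so v ∝ (b, λ_1 - a) = (-4, 1.8151); multiply by -1 so the first entry is positive: u = (4, -1.8151).
  ||u|| = √((4)² + (-1.8151)²) = √(19.2945) ≈ 4.3925,
  v_1 = u/||u|| ≈ (0.9106, -0.4132) (||v_1|| = 1).

λ_1 = 10.8151,  λ_2 = 0.1849;  v_1 ≈ (0.9106, -0.4132)


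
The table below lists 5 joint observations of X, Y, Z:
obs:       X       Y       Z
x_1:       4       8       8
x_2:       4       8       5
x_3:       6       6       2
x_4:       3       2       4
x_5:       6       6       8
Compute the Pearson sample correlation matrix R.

Step 1 — column means:
  mean(X) = (4 + 4 + 6 + 3 + 6) / 5 = 23/5 = 4.6
  mean(Y) = (8 + 8 + 6 + 2 + 6) / 5 = 30/5 = 6
  mean(Z) = (8 + 5 + 2 + 4 + 8) / 5 = 27/5 = 5.4

Step 2 — sample variances and covariances s[i,j] = (1/(n-1)) · Σ_k (x_{k,i} - mean_i) · (x_{k,j} - mean_j), with n-1 = 4:
  s[X,X] = ((-0.6)·(-0.6) + (-0.6)·(-0.6) + (1.4)·(1.4) + (-1.6)·(-1.6) + (1.4)·(1.4)) / 4 = 7.2/4 = 1.8
  s[X,Y] = ((-0.6)·(2) + (-0.6)·(2) + (1.4)·(0) + (-1.6)·(-4) + (1.4)·(0)) / 4 = 4/4 = 1
  s[X,Z] = ((-0.6)·(2.6) + (-0.6)·(-0.4) + (1.4)·(-3.4) + (-1.6)·(-1.4) + (1.4)·(2.6)) / 4 = -0.2/4 = -0.05
  s[Y,Y] = ((2)·(2) + (2)·(2) + (0)·(0) + (-4)·(-4) + (0)·(0)) / 4 = 24/4 = 6
  s[Y,Z] = ((2)·(2.6) + (2)·(-0.4) + (0)·(-3.4) + (-4)·(-1.4) + (0)·(2.6)) / 4 = 10/4 = 2.5
  s[Z,Z] = ((2.6)·(2.6) + (-0.4)·(-0.4) + (-3.4)·(-3.4) + (-1.4)·(-1.4) + (2.6)·(2.6)) / 4 = 27.2/4 = 6.8
  Sample standard deviations s_i = √(s[i,i]):
  s(X) = √(1.8) = 1.3416
  s(Y) = √(6) = 2.4495
  s(Z) = √(6.8) = 2.6077

Step 3 — r_{ij} = s_{ij} / (s_i · s_j):
  r[X,X] = 1 (diagonal).
  r[X,Y] = 1 / (1.3416 · 2.4495) = 1 / 3.2863 = 0.3043
  r[X,Z] = -0.05 / (1.3416 · 2.6077) = -0.05 / 3.4986 = -0.0143
  r[Y,Y] = 1 (diagonal).
  r[Y,Z] = 2.5 / (2.4495 · 2.6077) = 2.5 / 6.3875 = 0.3914
  r[Z,Z] = 1 (diagonal).

R is symmetric with unit diagonal. Assembling:

R = [[1, 0.3043, -0.0143],
 [0.3043, 1, 0.3914],
 [-0.0143, 0.3914, 1]]


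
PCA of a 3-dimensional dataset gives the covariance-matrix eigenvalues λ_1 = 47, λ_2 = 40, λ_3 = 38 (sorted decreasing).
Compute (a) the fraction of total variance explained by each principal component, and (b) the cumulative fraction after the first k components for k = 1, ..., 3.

Step 1 — total variance = trace(Sigma) = Σ λ_i = 47 + 40 + 38 = 125.

Step 2 — fraction explained by component i = λ_i / Σ λ:
  PC1: 47/125 = 0.376
  PC2: 40/125 = 0.32
  PC3: 38/125 = 0.304

Step 3 — cumulative fraction after k components = (λ_1 + ... + λ_k) / Σ λ:
  k = 1: 47/125 = 0.376
  k = 2: (47 + 40)/125 = 87/125 = 0.696
  k = 3: (47 + 40 + 38)/125 = 125/125 = 1

Summary (fraction, with percent):

explained: PC1 0.376 (37.6%), PC2 0.32 (32%), PC3 0.304 (30.4%);  cumulative: 0.376, 0.696, 1


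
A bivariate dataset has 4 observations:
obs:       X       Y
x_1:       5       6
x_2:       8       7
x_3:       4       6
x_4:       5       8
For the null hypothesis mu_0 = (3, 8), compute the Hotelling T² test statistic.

Step 1 — sample mean vector:
  mean(X) = (5 + 8 + 4 + 5) / 4 = 22/4 = 5.5
  mean(Y) = (6 + 7 + 6 + 8) / 4 = 27/4 = 6.75
  x̄ = (5.5, 6.75),  deviation x̄ - mu_0 = (5.5, 6.75) - (3, 8) = (2.5, -1.25).

Step 2 — sample covariance matrix, S[i,j] = (1/(n-1)) · Σ_k (x_{k,i} - mean_i) · (x_{k,j} - mean_j), divisor n-1 = 3:
  S[X,X] = ((-0.5)·(-0.5) + (2.5)·(2.5) + (-1.5)·(-1.5) + (-0.5)·(-0.5)) / 3 = 9/3 = 3
  S[X,Y] = ((-0.5)·(-0.75) + (2.5)·(0.25) + (-1.5)·(-0.75) + (-0.5)·(1.25)) / 3 = 1.5/3 = 0.5
  S[Y,Y] = ((-0.75)·(-0.75) + (0.25)·(0.25) + (-0.75)·(-0.75) + (1.25)·(1.25)) / 3 = 2.75/3 = 0.9167
  S = [[3, 0.5],
 [0.5, 0.9167]].

Step 3 — invert S. det(S) = 3·0.9167 - (0.5)² = 2.5.
  S^{-1} = (1/det) · [[d, -b], [-b, a]] = [[0.3667, -0.2],
 [-0.2, 1.2]].

Step 4 — quadratic form (x̄ - mu_0)^T · S^{-1} · (x̄ - mu_0):
  S^{-1} · (x̄ - mu_0) = (1.1667, -2),
  (x̄ - mu_0)^T · [...] = (2.5)·(1.1667) + (-1.25)·(-2) = 5.4167.

Step 5 — scale by n: T² = 4 · 5.4167 = 21.6667.

T² ≈ 21.6667


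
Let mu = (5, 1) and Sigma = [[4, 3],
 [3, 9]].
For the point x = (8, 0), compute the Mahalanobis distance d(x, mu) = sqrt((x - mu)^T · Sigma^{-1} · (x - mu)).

Step 1 — centre the observation: (x - mu) = (3, -1).

Step 2 — invert Sigma. det(Sigma) = 4·9 - (3)² = 27.
  Sigma^{-1} = (1/det) · [[d, -b], [-b, a]] = [[0.3333, -0.1111],
 [-0.1111, 0.1481]].

Step 3 — form the quadratic (x - mu)^T · Sigma^{-1} · (x - mu):
  Sigma^{-1} · (x - mu) = (1.1111, -0.4815).
  (x - mu)^T · [Sigma^{-1} · (x - mu)] = (3)·(1.1111) + (-1)·(-0.4815) = 3.8148.

Step 4 — take square root: d = √(3.8148) ≈ 1.9532.

d(x, mu) = √(3.8148) ≈ 1.9532


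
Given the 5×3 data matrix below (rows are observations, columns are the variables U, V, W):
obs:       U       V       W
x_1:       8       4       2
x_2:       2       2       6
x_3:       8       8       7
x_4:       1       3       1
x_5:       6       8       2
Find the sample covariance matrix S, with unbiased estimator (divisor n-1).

Step 1 — column means:
  mean(U) = (8 + 2 + 8 + 1 + 6) / 5 = 25/5 = 5
  mean(V) = (4 + 2 + 8 + 3 + 8) / 5 = 25/5 = 5
  mean(W) = (2 + 6 + 7 + 1 + 2) / 5 = 18/5 = 3.6

Step 2 — sample covariance S[i,j] = (1/(n-1)) · Σ_k (x_{k,i} - mean_i) · (x_{k,j} - mean_j), with n-1 = 4.
  S[U,U] = ((3)·(3) + (-3)·(-3) + (3)·(3) + (-4)·(-4) + (1)·(1)) / 4 = 44/4 = 11
  S[U,V] = ((3)·(-1) + (-3)·(-3) + (3)·(3) + (-4)·(-2) + (1)·(3)) / 4 = 26/4 = 6.5
  S[U,W] = ((3)·(-1.6) + (-3)·(2.4) + (3)·(3.4) + (-4)·(-2.6) + (1)·(-1.6)) / 4 = 7/4 = 1.75
  S[V,V] = ((-1)·(-1) + (-3)·(-3) + (3)·(3) + (-2)·(-2) + (3)·(3)) / 4 = 32/4 = 8
  S[V,W] = ((-1)·(-1.6) + (-3)·(2.4) + (3)·(3.4) + (-2)·(-2.6) + (3)·(-1.6)) / 4 = 5/4 = 1.25
  S[W,W] = ((-1.6)·(-1.6) + (2.4)·(2.4) + (3.4)·(3.4) + (-2.6)·(-2.6) + (-1.6)·(-1.6)) / 4 = 29.2/4 = 7.3

S is symmetric (S[j,i] = S[i,j]). Assembling:

S = [[11, 6.5, 1.75],
 [6.5, 8, 1.25],
 [1.75, 1.25, 7.3]]


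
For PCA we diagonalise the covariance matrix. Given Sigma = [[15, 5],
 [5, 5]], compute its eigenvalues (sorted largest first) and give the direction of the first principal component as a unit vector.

Step 1 — characteristic polynomial of 2×2 Sigma:
  det(Sigma - λI) = λ² - trace · λ + det = 0.
  trace = 15 + 5 = 20, det = 15·5 - (5)² = 50.
Step 2 — discriminant:
  Δ = trace² - 4·det = 400 - 200 = 200.
Step 3 — eigenvalues:
  λ = (trace ± √Δ)/2 = (20 ± 14.1421)/2,
  λ_1 = 17.0711,  λ_2 = 2.9289.

Step 4 — unit eigenvector for λ_1: solve (Sigma - λ_1 I)v = 0. First row:
  (15 - 17.0711)·v_x + (5)·v_y = 0, i.e. (-2.0711)·v_x + (5)·v_y = 0,
  so v ∝ (b, λ_1 - a) = (5, 2.0711) = u.
  ||u|| = √((5)² + (2.0711)²) = √(29.2893) ≈ 5.412,
  v_1 = u/||u|| ≈ (0.9239, 0.3827) (||v_1|| = 1).

λ_1 = 17.0711,  λ_2 = 2.9289;  v_1 ≈ (0.9239, 0.3827)


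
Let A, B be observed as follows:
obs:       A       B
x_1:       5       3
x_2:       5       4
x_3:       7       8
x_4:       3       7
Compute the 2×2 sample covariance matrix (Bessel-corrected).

Step 1 — column means:
  mean(A) = (5 + 5 + 7 + 3) / 4 = 20/4 = 5
  mean(B) = (3 + 4 + 8 + 7) / 4 = 22/4 = 5.5

Step 2 — sample covariance S[i,j] = (1/(n-1)) · Σ_k (x_{k,i} - mean_i) · (x_{k,j} - mean_j), with n-1 = 3.
  S[A,A] = ((0)·(0) + (0)·(0) + (2)·(2) + (-2)·(-2)) / 3 = 8/3 = 2.6667
  S[A,B] = ((0)·(-2.5) + (0)·(-1.5) + (2)·(2.5) + (-2)·(1.5)) / 3 = 2/3 = 0.6667
  S[B,B] = ((-2.5)·(-2.5) + (-1.5)·(-1.5) + (2.5)·(2.5) + (1.5)·(1.5)) / 3 = 17/3 = 5.6667

S is symmetric (S[j,i] = S[i,j]). Assembling:

S = [[2.6667, 0.6667],
 [0.6667, 5.6667]]


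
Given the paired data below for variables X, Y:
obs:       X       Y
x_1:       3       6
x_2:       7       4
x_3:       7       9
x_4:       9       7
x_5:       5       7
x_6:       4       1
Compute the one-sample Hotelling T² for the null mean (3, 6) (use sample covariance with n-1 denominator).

Step 1 — sample mean vector:
  mean(X) = (3 + 7 + 7 + 9 + 5 + 4) / 6 = 35/6 = 5.8333
  mean(Y) = (6 + 4 + 9 + 7 + 7 + 1) / 6 = 34/6 = 5.6667
  x̄ = (5.8333, 5.6667),  deviation x̄ - mu_0 = (5.8333, 5.6667) - (3, 6) = (2.8333, -0.3333).

Step 2 — sample covariance matrix, S[i,j] = (1/(n-1)) · Σ_k (x_{k,i} - mean_i) · (x_{k,j} - mean_j), divisor n-1 = 5:
  S[X,X] = ((-2.8333)·(-2.8333) + (1.1667)·(1.1667) + (1.1667)·(1.1667) + (3.1667)·(3.1667) + (-0.8333)·(-0.8333) + (-1.8333)·(-1.8333)) / 5 = 24.8333/5 = 4.9667
  S[X,Y] = ((-2.8333)·(0.3333) + (1.1667)·(-1.6667) + (1.1667)·(3.3333) + (3.1667)·(1.3333) + (-0.8333)·(1.3333) + (-1.8333)·(-4.6667)) / 5 = 12.6667/5 = 2.5333
  S[Y,Y] = ((0.3333)·(0.3333) + (-1.6667)·(-1.6667) + (3.3333)·(3.3333) + (1.3333)·(1.3333) + (1.3333)·(1.3333) + (-4.6667)·(-4.6667)) / 5 = 39.3333/5 = 7.8667
  S = [[4.9667, 2.5333],
 [2.5333, 7.8667]].

Step 3 — invert S. det(S) = 4.9667·7.8667 - (2.5333)² = 32.6533.
  S^{-1} = (1/det) · [[d, -b], [-b, a]] = [[0.2409, -0.0776],
 [-0.0776, 0.1521]].

Step 4 — quadratic form (x̄ - mu_0)^T · S^{-1} · (x̄ - mu_0):
  S^{-1} · (x̄ - mu_0) = (0.7085, -0.2705),
  (x̄ - mu_0)^T · [...] = (2.8333)·(0.7085) + (-0.3333)·(-0.2705) = 2.0975.

Step 5 — scale by n: T² = 6 · 2.0975 = 12.5847.

T² ≈ 12.5847


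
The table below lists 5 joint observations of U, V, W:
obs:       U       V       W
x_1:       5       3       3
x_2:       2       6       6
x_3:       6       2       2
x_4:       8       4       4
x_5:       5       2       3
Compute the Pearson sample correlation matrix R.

Step 1 — column means:
  mean(U) = (5 + 2 + 6 + 8 + 5) / 5 = 26/5 = 5.2
  mean(V) = (3 + 6 + 2 + 4 + 2) / 5 = 17/5 = 3.4
  mean(W) = (3 + 6 + 2 + 4 + 3) / 5 = 18/5 = 3.6

Step 2 — sample variances and covariances s[i,j] = (1/(n-1)) · Σ_k (x_{k,i} - mean_i) · (x_{k,j} - mean_j), with n-1 = 4:
  s[U,U] = ((-0.2)·(-0.2) + (-3.2)·(-3.2) + (0.8)·(0.8) + (2.8)·(2.8) + (-0.2)·(-0.2)) / 4 = 18.8/4 = 4.7
  s[U,V] = ((-0.2)·(-0.4) + (-3.2)·(2.6) + (0.8)·(-1.4) + (2.8)·(0.6) + (-0.2)·(-1.4)) / 4 = -7.4/4 = -1.85
  s[U,W] = ((-0.2)·(-0.6) + (-3.2)·(2.4) + (0.8)·(-1.6) + (2.8)·(0.4) + (-0.2)·(-0.6)) / 4 = -7.6/4 = -1.9
  s[V,V] = ((-0.4)·(-0.4) + (2.6)·(2.6) + (-1.4)·(-1.4) + (0.6)·(0.6) + (-1.4)·(-1.4)) / 4 = 11.2/4 = 2.8
  s[V,W] = ((-0.4)·(-0.6) + (2.6)·(2.4) + (-1.4)·(-1.6) + (0.6)·(0.4) + (-1.4)·(-0.6)) / 4 = 9.8/4 = 2.45
  s[W,W] = ((-0.6)·(-0.6) + (2.4)·(2.4) + (-1.6)·(-1.6) + (0.4)·(0.4) + (-0.6)·(-0.6)) / 4 = 9.2/4 = 2.3
  Sample standard deviations s_i = √(s[i,i]):
  s(U) = √(4.7) = 2.1679
  s(V) = √(2.8) = 1.6733
  s(W) = √(2.3) = 1.5166

Step 3 — r_{ij} = s_{ij} / (s_i · s_j):
  r[U,U] = 1 (diagonal).
  r[U,V] = -1.85 / (2.1679 · 1.6733) = -1.85 / 3.6277 = -0.51
  r[U,W] = -1.9 / (2.1679 · 1.5166) = -1.9 / 3.2879 = -0.5779
  r[V,V] = 1 (diagonal).
  r[V,W] = 2.45 / (1.6733 · 1.5166) = 2.45 / 2.5377 = 0.9654
  r[W,W] = 1 (diagonal).

R is symmetric with unit diagonal. Assembling:

R = [[1, -0.51, -0.5779],
 [-0.51, 1, 0.9654],
 [-0.5779, 0.9654, 1]]


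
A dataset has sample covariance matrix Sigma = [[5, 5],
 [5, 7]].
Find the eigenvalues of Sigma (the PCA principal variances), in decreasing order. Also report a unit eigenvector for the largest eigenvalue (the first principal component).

Step 1 — characteristic polynomial of 2×2 Sigma:
  det(Sigma - λI) = λ² - trace · λ + det = 0.
  trace = 5 + 7 = 12, det = 5·7 - (5)² = 10.
Step 2 — discriminant:
  Δ = trace² - 4·det = 144 - 40 = 104.
Step 3 — eigenvalues:
  λ = (trace ± √Δ)/2 = (12 ± 10.198)/2,
  λ_1 = 11.099,  λ_2 = 0.901.

Step 4 — unit eigenvector for λ_1: solve (Sigma - λ_1 I)v = 0. First row:
  (5 - 11.099)·v_x + (5)·v_y = 0, i.e. (-6.099)·v_x + (5)·v_y = 0,
  so v ∝ (b, λ_1 - a) = (5, 6.099) = u.
  ||u|| = √((5)² + (6.099)²) = √(62.198) ≈ 7.8866,
  v_1 = u/||u|| ≈ (0.634, 0.7733) (||v_1|| = 1).

λ_1 = 11.099,  λ_2 = 0.901;  v_1 ≈ (0.634, 0.7733)


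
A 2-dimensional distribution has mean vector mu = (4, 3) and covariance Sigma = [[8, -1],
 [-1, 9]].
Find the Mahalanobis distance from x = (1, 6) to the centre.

Step 1 — centre the observation: (x - mu) = (-3, 3).

Step 2 — invert Sigma. det(Sigma) = 8·9 - (-1)² = 71.
  Sigma^{-1} = (1/det) · [[d, -b], [-b, a]] = [[0.1268, 0.0141],
 [0.0141, 0.1127]].

Step 3 — form the quadratic (x - mu)^T · Sigma^{-1} · (x - mu):
  Sigma^{-1} · (x - mu) = (-0.338, 0.2958).
  (x - mu)^T · [Sigma^{-1} · (x - mu)] = (-3)·(-0.338) + (3)·(0.2958) = 1.9014.

Step 4 — take square root: d = √(1.9014) ≈ 1.3789.

d(x, mu) = √(1.9014) ≈ 1.3789


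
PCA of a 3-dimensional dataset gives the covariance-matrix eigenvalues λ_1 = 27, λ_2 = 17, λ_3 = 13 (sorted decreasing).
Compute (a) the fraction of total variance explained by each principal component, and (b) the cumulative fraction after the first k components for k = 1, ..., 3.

Step 1 — total variance = trace(Sigma) = Σ λ_i = 27 + 17 + 13 = 57.

Step 2 — fraction explained by component i = λ_i / Σ λ:
  PC1: 27/57 = 0.4737
  PC2: 17/57 = 0.2982
  PC3: 13/57 = 0.2281

Step 3 — cumulative fraction after k components = (λ_1 + ... + λ_k) / Σ λ:
  k = 1: 27/57 = 0.4737
  k = 2: (27 + 17)/57 = 44/57 = 0.7719
  k = 3: (27 + 17 + 13)/57 = 57/57 = 1

Summary (fraction, with percent):

explained: PC1 0.4737 (47.37%), PC2 0.2982 (29.82%), PC3 0.2281 (22.81%);  cumulative: 0.4737, 0.7719, 1


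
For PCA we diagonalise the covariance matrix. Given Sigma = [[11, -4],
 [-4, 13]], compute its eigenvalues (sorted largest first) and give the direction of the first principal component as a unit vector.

Step 1 — characteristic polynomial of 2×2 Sigma:
  det(Sigma - λI) = λ² - trace · λ + det = 0.
  trace = 11 + 13 = 24, det = 11·13 - (-4)² = 127.
Step 2 — discriminant:
  Δ = trace² - 4·det = 576 - 508 = 68.
Step 3 — eigenvalues:
  λ = (trace ± √Δ)/2 = (24 ± 8.2462)/2,
  λ_1 = 16.1231,  λ_2 = 7.8769.

Step 4 — unit eigenvector for λ_1: solve (Sigma - λ_1 I)v = 0. First row:
  (11 - 16.1231)·v_x + (-4)·v_y = 0, i.e. (-5.1231)·v_x + (-4)·v_y = 0,
  so v ∝ (b, λ_1 - a) = (-4, 5.1231); multiply by -1 so the first entry is positive: u = (4, -5.1231).
  ||u|| = √((4)² + (-5.1231)²) = √(42.2462) ≈ 6.4997,
  v_1 = u/||u|| ≈ (0.6154, -0.7882) (||v_1|| = 1).

λ_1 = 16.1231,  λ_2 = 7.8769;  v_1 ≈ (0.6154, -0.7882)


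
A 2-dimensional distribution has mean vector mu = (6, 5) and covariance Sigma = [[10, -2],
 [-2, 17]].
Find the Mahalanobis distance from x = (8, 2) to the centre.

Step 1 — centre the observation: (x - mu) = (2, -3).

Step 2 — invert Sigma. det(Sigma) = 10·17 - (-2)² = 166.
  Sigma^{-1} = (1/det) · [[d, -b], [-b, a]] = [[0.1024, 0.012],
 [0.012, 0.0602]].

Step 3 — form the quadratic (x - mu)^T · Sigma^{-1} · (x - mu):
  Sigma^{-1} · (x - mu) = (0.1687, -0.1566).
  (x - mu)^T · [Sigma^{-1} · (x - mu)] = (2)·(0.1687) + (-3)·(-0.1566) = 0.8072.

Step 4 — take square root: d = √(0.8072) ≈ 0.8985.

d(x, mu) = √(0.8072) ≈ 0.8985


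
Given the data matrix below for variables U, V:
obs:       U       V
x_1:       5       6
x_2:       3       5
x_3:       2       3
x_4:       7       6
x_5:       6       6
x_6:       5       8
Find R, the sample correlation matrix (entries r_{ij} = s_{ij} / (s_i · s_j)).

Step 1 — column means:
  mean(U) = (5 + 3 + 2 + 7 + 6 + 5) / 6 = 28/6 = 4.6667
  mean(V) = (6 + 5 + 3 + 6 + 6 + 8) / 6 = 34/6 = 5.6667

Step 2 — sample variances and covariances s[i,j] = (1/(n-1)) · Σ_k (x_{k,i} - mean_i) · (x_{k,j} - mean_j), with n-1 = 5:
  s[U,U] = ((0.3333)·(0.3333) + (-1.6667)·(-1.6667) + (-2.6667)·(-2.6667) + (2.3333)·(2.3333) + (1.3333)·(1.3333) + (0.3333)·(0.3333)) / 5 = 17.3333/5 = 3.4667
  s[U,V] = ((0.3333)·(0.3333) + (-1.6667)·(-0.6667) + (-2.6667)·(-2.6667) + (2.3333)·(0.3333) + (1.3333)·(0.3333) + (0.3333)·(2.3333)) / 5 = 10.3333/5 = 2.0667
  s[V,V] = ((0.3333)·(0.3333) + (-0.6667)·(-0.6667) + (-2.6667)·(-2.6667) + (0.3333)·(0.3333) + (0.3333)·(0.3333) + (2.3333)·(2.3333)) / 5 = 13.3333/5 = 2.6667
  Sample standard deviations s_i = √(s[i,i]):
  s(U) = √(3.4667) = 1.8619
  s(V) = √(2.6667) = 1.633

Step 3 — r_{ij} = s_{ij} / (s_i · s_j):
  r[U,U] = 1 (diagonal).
  r[U,V] = 2.0667 / (1.8619 · 1.633) = 2.0667 / 3.0405 = 0.6797
  r[V,V] = 1 (diagonal).

R is symmetric with unit diagonal. Assembling:

R = [[1, 0.6797],
 [0.6797, 1]]


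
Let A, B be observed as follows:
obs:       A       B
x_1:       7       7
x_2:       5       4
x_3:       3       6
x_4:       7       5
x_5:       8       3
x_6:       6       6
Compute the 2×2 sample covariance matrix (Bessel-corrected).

Step 1 — column means:
  mean(A) = (7 + 5 + 3 + 7 + 8 + 6) / 6 = 36/6 = 6
  mean(B) = (7 + 4 + 6 + 5 + 3 + 6) / 6 = 31/6 = 5.1667

Step 2 — sample covariance S[i,j] = (1/(n-1)) · Σ_k (x_{k,i} - mean_i) · (x_{k,j} - mean_j), with n-1 = 5.
  S[A,A] = ((1)·(1) + (-1)·(-1) + (-3)·(-3) + (1)·(1) + (2)·(2) + (0)·(0)) / 5 = 16/5 = 3.2
  S[A,B] = ((1)·(1.8333) + (-1)·(-1.1667) + (-3)·(0.8333) + (1)·(-0.1667) + (2)·(-2.1667) + (0)·(0.8333)) / 5 = -4/5 = -0.8
  S[B,B] = ((1.8333)·(1.8333) + (-1.1667)·(-1.1667) + (0.8333)·(0.8333) + (-0.1667)·(-0.1667) + (-2.1667)·(-2.1667) + (0.8333)·(0.8333)) / 5 = 10.8333/5 = 2.1667

S is symmetric (S[j,i] = S[i,j]). Assembling:

S = [[3.2, -0.8],
 [-0.8, 2.1667]]


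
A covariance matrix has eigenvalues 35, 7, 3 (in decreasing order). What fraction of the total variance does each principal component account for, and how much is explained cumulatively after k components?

Step 1 — total variance = trace(Sigma) = Σ λ_i = 35 + 7 + 3 = 45.

Step 2 — fraction explained by component i = λ_i / Σ λ:
  PC1: 35/45 = 0.7778
  PC2: 7/45 = 0.1556
  PC3: 3/45 = 0.0667

Step 3 — cumulative fraction after k components = (λ_1 + ... + λ_k) / Σ λ:
  k = 1: 35/45 = 0.7778
  k = 2: (35 + 7)/45 = 42/45 = 0.9333
  k = 3: (35 + 7 + 3)/45 = 45/45 = 1

Summary (fraction, with percent):

explained: PC1 0.7778 (77.78%), PC2 0.1556 (15.56%), PC3 0.0667 (6.67%);  cumulative: 0.7778, 0.9333, 1


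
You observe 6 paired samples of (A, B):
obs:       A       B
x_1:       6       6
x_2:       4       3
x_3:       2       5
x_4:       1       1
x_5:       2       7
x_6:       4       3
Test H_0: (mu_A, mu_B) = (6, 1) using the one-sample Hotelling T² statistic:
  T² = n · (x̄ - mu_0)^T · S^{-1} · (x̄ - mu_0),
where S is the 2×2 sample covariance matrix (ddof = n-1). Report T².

Step 1 — sample mean vector:
  mean(A) = (6 + 4 + 2 + 1 + 2 + 4) / 6 = 19/6 = 3.1667
  mean(B) = (6 + 3 + 5 + 1 + 7 + 3) / 6 = 25/6 = 4.1667
  x̄ = (3.1667, 4.1667),  deviation x̄ - mu_0 = (3.1667, 4.1667) - (6, 1) = (-2.8333, 3.1667).

Step 2 — sample covariance matrix, S[i,j] = (1/(n-1)) · Σ_k (x_{k,i} - mean_i) · (x_{k,j} - mean_j), divisor n-1 = 5:
  S[A,A] = ((2.8333)·(2.8333) + (0.8333)·(0.8333) + (-1.1667)·(-1.1667) + (-2.1667)·(-2.1667) + (-1.1667)·(-1.1667) + (0.8333)·(0.8333)) / 5 = 16.8333/5 = 3.3667
  S[A,B] = ((2.8333)·(1.8333) + (0.8333)·(-1.1667) + (-1.1667)·(0.8333) + (-2.1667)·(-3.1667) + (-1.1667)·(2.8333) + (0.8333)·(-1.1667)) / 5 = 5.8333/5 = 1.1667
  S[B,B] = ((1.8333)·(1.8333) + (-1.1667)·(-1.1667) + (0.8333)·(0.8333) + (-3.1667)·(-3.1667) + (2.8333)·(2.8333) + (-1.1667)·(-1.1667)) / 5 = 24.8333/5 = 4.9667
  S = [[3.3667, 1.1667],
 [1.1667, 4.9667]].

Step 3 — invert S. det(S) = 3.3667·4.9667 - (1.1667)² = 15.36.
  S^{-1} = (1/det) · [[d, -b], [-b, a]] = [[0.3234, -0.076],
 [-0.076, 0.2192]].

Step 4 — quadratic form (x̄ - mu_0)^T · S^{-1} · (x̄ - mu_0):
  S^{-1} · (x̄ - mu_0) = (-1.1567, 0.9093),
  (x̄ - mu_0)^T · [...] = (-2.8333)·(-1.1567) + (3.1667)·(0.9093) = 6.1567.

Step 5 — scale by n: T² = 6 · 6.1567 = 36.9401.

T² ≈ 36.9401


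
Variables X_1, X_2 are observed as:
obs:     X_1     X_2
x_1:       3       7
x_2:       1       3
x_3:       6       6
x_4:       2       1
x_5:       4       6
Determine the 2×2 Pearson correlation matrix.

Step 1 — column means:
  mean(X_1) = (3 + 1 + 6 + 2 + 4) / 5 = 16/5 = 3.2
  mean(X_2) = (7 + 3 + 6 + 1 + 6) / 5 = 23/5 = 4.6

Step 2 — sample variances and covariances s[i,j] = (1/(n-1)) · Σ_k (x_{k,i} - mean_i) · (x_{k,j} - mean_j), with n-1 = 4:
  s[X_1,X_1] = ((-0.2)·(-0.2) + (-2.2)·(-2.2) + (2.8)·(2.8) + (-1.2)·(-1.2) + (0.8)·(0.8)) / 4 = 14.8/4 = 3.7
  s[X_1,X_2] = ((-0.2)·(2.4) + (-2.2)·(-1.6) + (2.8)·(1.4) + (-1.2)·(-3.6) + (0.8)·(1.4)) / 4 = 12.4/4 = 3.1
  s[X_2,X_2] = ((2.4)·(2.4) + (-1.6)·(-1.6) + (1.4)·(1.4) + (-3.6)·(-3.6) + (1.4)·(1.4)) / 4 = 25.2/4 = 6.3
  Sample standard deviations s_i = √(s[i,i]):
  s(X_1) = √(3.7) = 1.9235
  s(X_2) = √(6.3) = 2.51

Step 3 — r_{ij} = s_{ij} / (s_i · s_j):
  r[X_1,X_1] = 1 (diagonal).
  r[X_1,X_2] = 3.1 / (1.9235 · 2.51) = 3.1 / 4.828 = 0.6421
  r[X_2,X_2] = 1 (diagonal).

R is symmetric with unit diagonal. Assembling:

R = [[1, 0.6421],
 [0.6421, 1]]


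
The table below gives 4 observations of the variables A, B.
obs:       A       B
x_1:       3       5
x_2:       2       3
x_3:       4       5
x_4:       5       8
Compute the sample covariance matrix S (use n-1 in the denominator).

Step 1 — column means:
  mean(A) = (3 + 2 + 4 + 5) / 4 = 14/4 = 3.5
  mean(B) = (5 + 3 + 5 + 8) / 4 = 21/4 = 5.25

Step 2 — sample covariance S[i,j] = (1/(n-1)) · Σ_k (x_{k,i} - mean_i) · (x_{k,j} - mean_j), with n-1 = 3.
  S[A,A] = ((-0.5)·(-0.5) + (-1.5)·(-1.5) + (0.5)·(0.5) + (1.5)·(1.5)) / 3 = 5/3 = 1.6667
  S[A,B] = ((-0.5)·(-0.25) + (-1.5)·(-2.25) + (0.5)·(-0.25) + (1.5)·(2.75)) / 3 = 7.5/3 = 2.5
  S[B,B] = ((-0.25)·(-0.25) + (-2.25)·(-2.25) + (-0.25)·(-0.25) + (2.75)·(2.75)) / 3 = 12.75/3 = 4.25

S is symmetric (S[j,i] = S[i,j]). Assembling:

S = [[1.6667, 2.5],
 [2.5, 4.25]]


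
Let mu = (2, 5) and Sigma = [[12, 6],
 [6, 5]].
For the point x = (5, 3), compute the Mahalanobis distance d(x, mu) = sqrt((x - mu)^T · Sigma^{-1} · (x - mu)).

Step 1 — centre the observation: (x - mu) = (3, -2).

Step 2 — invert Sigma. det(Sigma) = 12·5 - (6)² = 24.
  Sigma^{-1} = (1/det) · [[d, -b], [-b, a]] = [[0.2083, -0.25],
 [-0.25, 0.5]].

Step 3 — form the quadratic (x - mu)^T · Sigma^{-1} · (x - mu):
  Sigma^{-1} · (x - mu) = (1.125, -1.75).
  (x - mu)^T · [Sigma^{-1} · (x - mu)] = (3)·(1.125) + (-2)·(-1.75) = 6.875.

Step 4 — take square root: d = √(6.875) ≈ 2.622.

d(x, mu) = √(6.875) ≈ 2.622


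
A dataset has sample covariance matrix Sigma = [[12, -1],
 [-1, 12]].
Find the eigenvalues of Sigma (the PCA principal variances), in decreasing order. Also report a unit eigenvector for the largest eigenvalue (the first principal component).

Step 1 — characteristic polynomial of 2×2 Sigma:
  det(Sigma - λI) = λ² - trace · λ + det = 0.
  trace = 12 + 12 = 24, det = 12·12 - (-1)² = 143.
Step 2 — discriminant:
  Δ = trace² - 4·det = 576 - 572 = 4.
Step 3 — eigenvalues:
  λ = (trace ± √Δ)/2 = (24 ± 2)/2,
  λ_1 = 13,  λ_2 = 11.

Step 4 — unit eigenvector for λ_1: solve (Sigma - λ_1 I)v = 0. First row:
  (12 - 13)·v_x + (-1)·v_y = 0, i.e. (-1)·v_x + (-1)·v_y = 0,
  so v ∝ (b, λ_1 - a) = (-1, 1); multiply by -1 so the first entry is positive: u = (1, -1).
  ||u|| = √((1)² + (-1)²) = √(2) ≈ 1.4142,
  v_1 = u/||u|| ≈ (0.7071, -0.7071) (||v_1|| = 1).

λ_1 = 13,  λ_2 = 11;  v_1 ≈ (0.7071, -0.7071)


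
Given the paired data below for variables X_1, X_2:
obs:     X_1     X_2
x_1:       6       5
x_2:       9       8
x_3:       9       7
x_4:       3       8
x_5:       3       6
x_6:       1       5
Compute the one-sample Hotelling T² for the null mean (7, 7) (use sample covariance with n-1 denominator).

Step 1 — sample mean vector:
  mean(X_1) = (6 + 9 + 9 + 3 + 3 + 1) / 6 = 31/6 = 5.1667
  mean(X_2) = (5 + 8 + 7 + 8 + 6 + 5) / 6 = 39/6 = 6.5
  x̄ = (5.1667, 6.5),  deviation x̄ - mu_0 = (5.1667, 6.5) - (7, 7) = (-1.8333, -0.5).

Step 2 — sample covariance matrix, S[i,j] = (1/(n-1)) · Σ_k (x_{k,i} - mean_i) · (x_{k,j} - mean_j), divisor n-1 = 5:
  S[X_1,X_1] = ((0.8333)·(0.8333) + (3.8333)·(3.8333) + (3.8333)·(3.8333) + (-2.1667)·(-2.1667) + (-2.1667)·(-2.1667) + (-4.1667)·(-4.1667)) / 5 = 56.8333/5 = 11.3667
  S[X_1,X_2] = ((0.8333)·(-1.5) + (3.8333)·(1.5) + (3.8333)·(0.5) + (-2.1667)·(1.5) + (-2.1667)·(-0.5) + (-4.1667)·(-1.5)) / 5 = 10.5/5 = 2.1
  S[X_2,X_2] = ((-1.5)·(-1.5) + (1.5)·(1.5) + (0.5)·(0.5) + (1.5)·(1.5) + (-0.5)·(-0.5) + (-1.5)·(-1.5)) / 5 = 9.5/5 = 1.9
  S = [[11.3667, 2.1],
 [2.1, 1.9]].

Step 3 — invert S. det(S) = 11.3667·1.9 - (2.1)² = 17.1867.
  S^{-1} = (1/det) · [[d, -b], [-b, a]] = [[0.1106, -0.1222],
 [-0.1222, 0.6614]].

Step 4 — quadratic form (x̄ - mu_0)^T · S^{-1} · (x̄ - mu_0):
  S^{-1} · (x̄ - mu_0) = (-0.1416, -0.1067),
  (x̄ - mu_0)^T · [...] = (-1.8333)·(-0.1416) + (-0.5)·(-0.1067) = 0.3129.

Step 5 — scale by n: T² = 6 · 0.3129 = 1.8774.

T² ≈ 1.8774


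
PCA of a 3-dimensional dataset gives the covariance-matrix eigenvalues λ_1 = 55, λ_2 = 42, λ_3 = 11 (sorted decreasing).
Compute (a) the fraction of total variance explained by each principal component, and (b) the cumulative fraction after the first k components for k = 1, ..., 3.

Step 1 — total variance = trace(Sigma) = Σ λ_i = 55 + 42 + 11 = 108.

Step 2 — fraction explained by component i = λ_i / Σ λ:
  PC1: 55/108 = 0.5093
  PC2: 42/108 = 0.3889
  PC3: 11/108 = 0.1019

Step 3 — cumulative fraction after k components = (λ_1 + ... + λ_k) / Σ λ:
  k = 1: 55/108 = 0.5093
  k = 2: (55 + 42)/108 = 97/108 = 0.8981
  k = 3: (55 + 42 + 11)/108 = 108/108 = 1

Summary (fraction, with percent):

explained: PC1 0.5093 (50.93%), PC2 0.3889 (38.89%), PC3 0.1019 (10.19%);  cumulative: 0.5093, 0.8981, 1


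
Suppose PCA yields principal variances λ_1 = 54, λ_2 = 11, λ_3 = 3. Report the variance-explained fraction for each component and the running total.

Step 1 — total variance = trace(Sigma) = Σ λ_i = 54 + 11 + 3 = 68.

Step 2 — fraction explained by component i = λ_i / Σ λ:
  PC1: 54/68 = 0.7941
  PC2: 11/68 = 0.1618
  PC3: 3/68 = 0.0441

Step 3 — cumulative fraction after k components = (λ_1 + ... + λ_k) / Σ λ:
  k = 1: 54/68 = 0.7941
  k = 2: (54 + 11)/68 = 65/68 = 0.9559
  k = 3: (54 + 11 + 3)/68 = 68/68 = 1

Summary (fraction, with percent):

explained: PC1 0.7941 (79.41%), PC2 0.1618 (16.18%), PC3 0.0441 (4.41%);  cumulative: 0.7941, 0.9559, 1


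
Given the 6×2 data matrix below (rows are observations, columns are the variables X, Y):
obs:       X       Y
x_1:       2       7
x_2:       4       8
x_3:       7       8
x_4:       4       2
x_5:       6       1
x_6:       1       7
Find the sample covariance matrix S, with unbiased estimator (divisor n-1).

Step 1 — column means:
  mean(X) = (2 + 4 + 7 + 4 + 6 + 1) / 6 = 24/6 = 4
  mean(Y) = (7 + 8 + 8 + 2 + 1 + 7) / 6 = 33/6 = 5.5

Step 2 — sample covariance S[i,j] = (1/(n-1)) · Σ_k (x_{k,i} - mean_i) · (x_{k,j} - mean_j), with n-1 = 5.
  S[X,X] = ((-2)·(-2) + (0)·(0) + (3)·(3) + (0)·(0) + (2)·(2) + (-3)·(-3)) / 5 = 26/5 = 5.2
  S[X,Y] = ((-2)·(1.5) + (0)·(2.5) + (3)·(2.5) + (0)·(-3.5) + (2)·(-4.5) + (-3)·(1.5)) / 5 = -9/5 = -1.8
  S[Y,Y] = ((1.5)·(1.5) + (2.5)·(2.5) + (2.5)·(2.5) + (-3.5)·(-3.5) + (-4.5)·(-4.5) + (1.5)·(1.5)) / 5 = 49.5/5 = 9.9

S is symmetric (S[j,i] = S[i,j]). Assembling:

S = [[5.2, -1.8],
 [-1.8, 9.9]]


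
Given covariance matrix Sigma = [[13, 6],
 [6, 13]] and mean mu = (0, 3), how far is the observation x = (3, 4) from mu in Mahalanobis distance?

Step 1 — centre the observation: (x - mu) = (3, 1).

Step 2 — invert Sigma. det(Sigma) = 13·13 - (6)² = 133.
  Sigma^{-1} = (1/det) · [[d, -b], [-b, a]] = [[0.0977, -0.0451],
 [-0.0451, 0.0977]].

Step 3 — form the quadratic (x - mu)^T · Sigma^{-1} · (x - mu):
  Sigma^{-1} · (x - mu) = (0.2481, -0.0376).
  (x - mu)^T · [Sigma^{-1} · (x - mu)] = (3)·(0.2481) + (1)·(-0.0376) = 0.7068.

Step 4 — take square root: d = √(0.7068) ≈ 0.8407.

d(x, mu) = √(0.7068) ≈ 0.8407


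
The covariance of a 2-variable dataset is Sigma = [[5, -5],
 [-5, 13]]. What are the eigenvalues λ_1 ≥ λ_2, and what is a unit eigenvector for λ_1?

Step 1 — characteristic polynomial of 2×2 Sigma:
  det(Sigma - λI) = λ² - trace · λ + det = 0.
  trace = 5 + 13 = 18, det = 5·13 - (-5)² = 40.
Step 2 — discriminant:
  Δ = trace² - 4·det = 324 - 160 = 164.
Step 3 — eigenvalues:
  λ = (trace ± √Δ)/2 = (18 ± 12.8062)/2,
  λ_1 = 15.4031,  λ_2 = 2.5969.

Step 4 — unit eigenvector for λ_1: solve (Sigma - λ_1 I)v = 0. First row:
  (5 - 15.4031)·v_x + (-5)·v_y = 0, i.e. (-10.4031)·v_x + (-5)·v_y = 0,
  so v ∝ (b, λ_1 - a) = (-5, 10.4031); multiply by -1 so the first entry is positive: u = (5, -10.4031).
  ||u|| = √((5)² + (-10.4031)²) = √(133.225) ≈ 11.5423,
  v_1 = u/||u|| ≈ (0.4332, -0.9013) (||v_1|| = 1).

λ_1 = 15.4031,  λ_2 = 2.5969;  v_1 ≈ (0.4332, -0.9013)


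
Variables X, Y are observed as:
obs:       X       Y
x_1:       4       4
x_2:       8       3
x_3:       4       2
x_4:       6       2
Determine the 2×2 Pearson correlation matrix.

Step 1 — column means:
  mean(X) = (4 + 8 + 4 + 6) / 4 = 22/4 = 5.5
  mean(Y) = (4 + 3 + 2 + 2) / 4 = 11/4 = 2.75

Step 2 — sample variances and covariances s[i,j] = (1/(n-1)) · Σ_k (x_{k,i} - mean_i) · (x_{k,j} - mean_j), with n-1 = 3:
  s[X,X] = ((-1.5)·(-1.5) + (2.5)·(2.5) + (-1.5)·(-1.5) + (0.5)·(0.5)) / 3 = 11/3 = 3.6667
  s[X,Y] = ((-1.5)·(1.25) + (2.5)·(0.25) + (-1.5)·(-0.75) + (0.5)·(-0.75)) / 3 = -0.5/3 = -0.1667
  s[Y,Y] = ((1.25)·(1.25) + (0.25)·(0.25) + (-0.75)·(-0.75) + (-0.75)·(-0.75)) / 3 = 2.75/3 = 0.9167
  Sample standard deviations s_i = √(s[i,i]):
  s(X) = √(3.6667) = 1.9149
  s(Y) = √(0.9167) = 0.9574

Step 3 — r_{ij} = s_{ij} / (s_i · s_j):
  r[X,X] = 1 (diagonal).
  r[X,Y] = -0.1667 / (1.9149 · 0.9574) = -0.1667 / 1.8333 = -0.0909
  r[Y,Y] = 1 (diagonal).

R is symmetric with unit diagonal. Assembling:

R = [[1, -0.0909],
 [-0.0909, 1]]


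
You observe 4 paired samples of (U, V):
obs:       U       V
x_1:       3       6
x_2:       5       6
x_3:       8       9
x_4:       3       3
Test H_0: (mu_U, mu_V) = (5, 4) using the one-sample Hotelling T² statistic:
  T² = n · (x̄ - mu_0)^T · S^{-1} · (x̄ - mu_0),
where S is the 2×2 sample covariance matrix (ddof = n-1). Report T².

Step 1 — sample mean vector:
  mean(U) = (3 + 5 + 8 + 3) / 4 = 19/4 = 4.75
  mean(V) = (6 + 6 + 9 + 3) / 4 = 24/4 = 6
  x̄ = (4.75, 6),  deviation x̄ - mu_0 = (4.75, 6) - (5, 4) = (-0.25, 2).

Step 2 — sample covariance matrix, S[i,j] = (1/(n-1)) · Σ_k (x_{k,i} - mean_i) · (x_{k,j} - mean_j), divisor n-1 = 3:
  S[U,U] = ((-1.75)·(-1.75) + (0.25)·(0.25) + (3.25)·(3.25) + (-1.75)·(-1.75)) / 3 = 16.75/3 = 5.5833
  S[U,V] = ((-1.75)·(0) + (0.25)·(0) + (3.25)·(3) + (-1.75)·(-3)) / 3 = 15/3 = 5
  S[V,V] = ((0)·(0) + (0)·(0) + (3)·(3) + (-3)·(-3)) / 3 = 18/3 = 6
  S = [[5.5833, 5],
 [5, 6]].

Step 3 — invert S. det(S) = 5.5833·6 - (5)² = 8.5.
  S^{-1} = (1/det) · [[d, -b], [-b, a]] = [[0.7059, -0.5882],
 [-0.5882, 0.6569]].

Step 4 — quadratic form (x̄ - mu_0)^T · S^{-1} · (x̄ - mu_0):
  S^{-1} · (x̄ - mu_0) = (-1.3529, 1.4608),
  (x̄ - mu_0)^T · [...] = (-0.25)·(-1.3529) + (2)·(1.4608) = 3.2598.

Step 5 — scale by n: T² = 4 · 3.2598 = 13.0392.

T² ≈ 13.0392


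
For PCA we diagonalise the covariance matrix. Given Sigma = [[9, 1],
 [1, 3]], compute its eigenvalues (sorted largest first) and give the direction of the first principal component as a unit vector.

Step 1 — characteristic polynomial of 2×2 Sigma:
  det(Sigma - λI) = λ² - trace · λ + det = 0.
  trace = 9 + 3 = 12, det = 9·3 - (1)² = 26.
Step 2 — discriminant:
  Δ = trace² - 4·det = 144 - 104 = 40.
Step 3 — eigenvalues:
  λ = (trace ± √Δ)/2 = (12 ± 6.3246)/2,
  λ_1 = 9.1623,  λ_2 = 2.8377.

Step 4 — unit eigenvector for λ_1: solve (Sigma - λ_1 I)v = 0. First row:
  (9 - 9.1623)·v_x + (1)·v_y = 0, i.e. (-0.1623)·v_x + (1)·v_y = 0,
  so v ∝ (b, λ_1 - a) = (1, 0.1623) = u.
  ||u|| = √((1)² + (0.1623)²) = √(1.0263) ≈ 1.0131,
  v_1 = u/||u|| ≈ (0.9871, 0.1602) (||v_1|| = 1).

λ_1 = 9.1623,  λ_2 = 2.8377;  v_1 ≈ (0.9871, 0.1602)


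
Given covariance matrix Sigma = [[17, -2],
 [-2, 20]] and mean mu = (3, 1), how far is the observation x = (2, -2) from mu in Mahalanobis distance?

Step 1 — centre the observation: (x - mu) = (-1, -3).

Step 2 — invert Sigma. det(Sigma) = 17·20 - (-2)² = 336.
  Sigma^{-1} = (1/det) · [[d, -b], [-b, a]] = [[0.0595, 0.006],
 [0.006, 0.0506]].

Step 3 — form the quadratic (x - mu)^T · Sigma^{-1} · (x - mu):
  Sigma^{-1} · (x - mu) = (-0.0774, -0.1577).
  (x - mu)^T · [Sigma^{-1} · (x - mu)] = (-1)·(-0.0774) + (-3)·(-0.1577) = 0.5506.

Step 4 — take square root: d = √(0.5506) ≈ 0.742.

d(x, mu) = √(0.5506) ≈ 0.742


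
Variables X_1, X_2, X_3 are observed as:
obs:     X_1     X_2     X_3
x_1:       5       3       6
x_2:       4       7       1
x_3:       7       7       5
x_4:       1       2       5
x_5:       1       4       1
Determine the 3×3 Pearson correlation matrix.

Step 1 — column means:
  mean(X_1) = (5 + 4 + 7 + 1 + 1) / 5 = 18/5 = 3.6
  mean(X_2) = (3 + 7 + 7 + 2 + 4) / 5 = 23/5 = 4.6
  mean(X_3) = (6 + 1 + 5 + 5 + 1) / 5 = 18/5 = 3.6

Step 2 — sample variances and covariances s[i,j] = (1/(n-1)) · Σ_k (x_{k,i} - mean_i) · (x_{k,j} - mean_j), with n-1 = 4:
  s[X_1,X_1] = ((1.4)·(1.4) + (0.4)·(0.4) + (3.4)·(3.4) + (-2.6)·(-2.6) + (-2.6)·(-2.6)) / 4 = 27.2/4 = 6.8
  s[X_1,X_2] = ((1.4)·(-1.6) + (0.4)·(2.4) + (3.4)·(2.4) + (-2.6)·(-2.6) + (-2.6)·(-0.6)) / 4 = 15.2/4 = 3.8
  s[X_1,X_3] = ((1.4)·(2.4) + (0.4)·(-2.6) + (3.4)·(1.4) + (-2.6)·(1.4) + (-2.6)·(-2.6)) / 4 = 10.2/4 = 2.55
  s[X_2,X_2] = ((-1.6)·(-1.6) + (2.4)·(2.4) + (2.4)·(2.4) + (-2.6)·(-2.6) + (-0.6)·(-0.6)) / 4 = 21.2/4 = 5.3
  s[X_2,X_3] = ((-1.6)·(2.4) + (2.4)·(-2.6) + (2.4)·(1.4) + (-2.6)·(1.4) + (-0.6)·(-2.6)) / 4 = -8.8/4 = -2.2
  s[X_3,X_3] = ((2.4)·(2.4) + (-2.6)·(-2.6) + (1.4)·(1.4) + (1.4)·(1.4) + (-2.6)·(-2.6)) / 4 = 23.2/4 = 5.8
  Sample standard deviations s_i = √(s[i,i]):
  s(X_1) = √(6.8) = 2.6077
  s(X_2) = √(5.3) = 2.3022
  s(X_3) = √(5.8) = 2.4083

Step 3 — r_{ij} = s_{ij} / (s_i · s_j):
  r[X_1,X_1] = 1 (diagonal).
  r[X_1,X_2] = 3.8 / (2.6077 · 2.3022) = 3.8 / 6.0033 = 0.633
  r[X_1,X_3] = 2.55 / (2.6077 · 2.4083) = 2.55 / 6.2801 = 0.406
  r[X_2,X_2] = 1 (diagonal).
  r[X_2,X_3] = -2.2 / (2.3022 · 2.4083) = -2.2 / 5.5444 = -0.3968
  r[X_3,X_3] = 1 (diagonal).

R is symmetric with unit diagonal. Assembling:

R = [[1, 0.633, 0.406],
 [0.633, 1, -0.3968],
 [0.406, -0.3968, 1]]
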